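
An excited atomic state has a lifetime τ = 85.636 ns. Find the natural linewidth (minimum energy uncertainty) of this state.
3.843 neV

Using the energy-time uncertainty principle:
ΔEΔt ≥ ℏ/2

The lifetime τ represents the time uncertainty Δt.
The natural linewidth (minimum energy uncertainty) is:

ΔE = ℏ/(2τ)
ΔE = (1.055e-34 J·s) / (2 × 8.564e-08 s)
ΔE = 6.157e-28 J = 3.843 neV

This natural linewidth limits the precision of spectroscopic measurements.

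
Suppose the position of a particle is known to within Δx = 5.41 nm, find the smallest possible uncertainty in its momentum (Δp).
9.747 × 10^-27 kg·m/s

Using the Heisenberg uncertainty principle:
ΔxΔp ≥ ℏ/2

The minimum uncertainty in momentum is:
Δp_min = ℏ/(2Δx)
Δp_min = (1.055e-34 J·s) / (2 × 5.410e-09 m)
Δp_min = 9.747e-27 kg·m/s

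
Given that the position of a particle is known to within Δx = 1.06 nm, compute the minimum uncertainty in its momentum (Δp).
4.974 × 10^-26 kg·m/s

Using the Heisenberg uncertainty principle:
ΔxΔp ≥ ℏ/2

The minimum uncertainty in momentum is:
Δp_min = ℏ/(2Δx)
Δp_min = (1.055e-34 J·s) / (2 × 1.060e-09 m)
Δp_min = 4.974e-26 kg·m/s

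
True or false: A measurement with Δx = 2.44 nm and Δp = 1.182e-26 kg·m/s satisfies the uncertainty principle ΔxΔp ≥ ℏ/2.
No, it violates the uncertainty principle (impossible measurement).

Calculate the product ΔxΔp:
ΔxΔp = (2.440e-09 m) × (1.182e-26 kg·m/s)
ΔxΔp = 2.884e-35 J·s

Compare to the minimum allowed value ℏ/2:
ℏ/2 = 5.273e-35 J·s

Since ΔxΔp = 2.884e-35 J·s < 5.273e-35 J·s = ℏ/2,
the measurement violates the uncertainty principle.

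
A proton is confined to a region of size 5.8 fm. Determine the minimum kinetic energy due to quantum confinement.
154.205 keV

Using the uncertainty principle:

1. Position uncertainty: Δx ≈ 5.800e-15 m
2. Minimum momentum uncertainty: Δp = ℏ/(2Δx) = 9.091e-21 kg·m/s
3. Minimum kinetic energy:
   KE = (Δp)²/(2m) = (9.091e-21)²/(2 × 1.673e-27 kg)
   KE = 2.471e-14 J = 154.205 keV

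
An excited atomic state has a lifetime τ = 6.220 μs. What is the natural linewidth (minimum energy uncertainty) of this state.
52.911 peV

Using the energy-time uncertainty principle:
ΔEΔt ≥ ℏ/2

The lifetime τ represents the time uncertainty Δt.
The natural linewidth (minimum energy uncertainty) is:

ΔE = ℏ/(2τ)
ΔE = (1.055e-34 J·s) / (2 × 6.220e-06 s)
ΔE = 8.477e-30 J = 52.911 peV

This natural linewidth limits the precision of spectroscopic measurements.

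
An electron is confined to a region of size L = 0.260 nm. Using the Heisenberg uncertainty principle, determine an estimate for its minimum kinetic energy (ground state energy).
140.902 meV

Using the uncertainty principle to estimate ground state energy:

1. The position uncertainty is approximately the confinement size:
   Δx ≈ L = 2.600e-10 m

2. From ΔxΔp ≥ ℏ/2, the minimum momentum uncertainty is:
   Δp ≈ ℏ/(2L) = 2.028e-25 kg·m/s

3. The kinetic energy is approximately:
   KE ≈ (Δp)²/(2m) = (2.028e-25)²/(2 × 9.109e-31 kg)
   KE ≈ 2.257e-20 J = 140.902 meV

This is an order-of-magnitude estimate of the ground state energy.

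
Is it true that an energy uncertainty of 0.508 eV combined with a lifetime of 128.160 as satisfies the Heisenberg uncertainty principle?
No, it violates the uncertainty relation.

Calculate the product ΔEΔt:
ΔE = 0.508 eV = 8.139e-20 J
ΔEΔt = (8.139e-20 J) × (1.282e-16 s)
ΔEΔt = 1.043e-35 J·s

Compare to the minimum allowed value ℏ/2:
ℏ/2 = 5.273e-35 J·s

Since ΔEΔt = 1.043e-35 J·s < 5.273e-35 J·s = ℏ/2,
this violates the uncertainty relation.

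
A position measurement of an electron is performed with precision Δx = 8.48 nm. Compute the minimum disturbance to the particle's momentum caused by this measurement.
6.218 × 10^-27 kg·m/s

The uncertainty principle implies that measuring position disturbs momentum:
ΔxΔp ≥ ℏ/2

When we measure position with precision Δx, we necessarily introduce a momentum uncertainty:
Δp ≥ ℏ/(2Δx)
Δp_min = (1.055e-34 J·s) / (2 × 8.480e-09 m)
Δp_min = 6.218e-27 kg·m/s

The more precisely we measure position, the greater the momentum disturbance.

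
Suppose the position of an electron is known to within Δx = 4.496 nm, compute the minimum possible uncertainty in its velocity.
12.875 km/s

Using the Heisenberg uncertainty principle and Δp = mΔv:
ΔxΔp ≥ ℏ/2
Δx(mΔv) ≥ ℏ/2

The minimum uncertainty in velocity is:
Δv_min = ℏ/(2mΔx)
Δv_min = (1.055e-34 J·s) / (2 × 9.109e-31 kg × 4.496e-09 m)
Δv_min = 1.287e+04 m/s = 12.875 km/s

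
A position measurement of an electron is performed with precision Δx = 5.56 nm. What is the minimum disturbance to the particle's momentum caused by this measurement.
9.484 × 10^-27 kg·m/s

The uncertainty principle implies that measuring position disturbs momentum:
ΔxΔp ≥ ℏ/2

When we measure position with precision Δx, we necessarily introduce a momentum uncertainty:
Δp ≥ ℏ/(2Δx)
Δp_min = (1.055e-34 J·s) / (2 × 5.560e-09 m)
Δp_min = 9.484e-27 kg·m/s

The more precisely we measure position, the greater the momentum disturbance.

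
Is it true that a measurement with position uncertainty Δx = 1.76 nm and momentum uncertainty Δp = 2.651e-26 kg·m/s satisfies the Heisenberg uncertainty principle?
No, it violates the uncertainty principle (impossible measurement).

Calculate the product ΔxΔp:
ΔxΔp = (1.760e-09 m) × (2.651e-26 kg·m/s)
ΔxΔp = 4.666e-35 J·s

Compare to the minimum allowed value ℏ/2:
ℏ/2 = 5.273e-35 J·s

Since ΔxΔp = 4.666e-35 J·s < 5.273e-35 J·s = ℏ/2,
the measurement violates the uncertainty principle.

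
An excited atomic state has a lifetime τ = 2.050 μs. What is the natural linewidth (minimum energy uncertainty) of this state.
160.540 peV

Using the energy-time uncertainty principle:
ΔEΔt ≥ ℏ/2

The lifetime τ represents the time uncertainty Δt.
The natural linewidth (minimum energy uncertainty) is:

ΔE = ℏ/(2τ)
ΔE = (1.055e-34 J·s) / (2 × 2.050e-06 s)
ΔE = 2.572e-29 J = 160.540 peV

This natural linewidth limits the precision of spectroscopic measurements.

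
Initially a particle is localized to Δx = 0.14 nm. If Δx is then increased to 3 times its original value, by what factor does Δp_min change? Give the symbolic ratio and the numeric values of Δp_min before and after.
Original Δp_min = 3.766 × 10^-25 kg·m/s; new Δp'_min = 1.255 × 10^-25 kg·m/s; ratio Δp'_min/Δp_min = 1/3.

From the uncertainty principle ΔxΔp ≥ ℏ/2, the minimum momentum uncertainty is Δp_min = ℏ/(2Δx).

Original (Δx = 0.14 nm = 1.400e-10 m):
Δp_min = (1.055e-34 J·s)/(2 × 1.400e-10 m) = 3.766e-25 kg·m/s

When Δx → 3Δx:
Δp'_min = ℏ/(2 × 3Δx) = (1/3) × ℏ/(2Δx) = (1/3) × Δp_min
Δp'_min = 1/3 × 3.766e-25 kg·m/s = 1.255e-25 kg·m/s

Since Δp_min ∝ 1/Δx, when Δx is increased to 3 times its original value, Δp_min decreases to 1/3 of its original value.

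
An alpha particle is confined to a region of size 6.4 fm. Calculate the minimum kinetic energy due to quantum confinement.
31.880 keV

Using the uncertainty principle:

1. Position uncertainty: Δx ≈ 6.400e-15 m
2. Minimum momentum uncertainty: Δp = ℏ/(2Δx) = 8.239e-21 kg·m/s
3. Minimum kinetic energy:
   KE = (Δp)²/(2m) = (8.239e-21)²/(2 × 6.645e-27 kg)
   KE = 5.108e-15 J = 31.880 keV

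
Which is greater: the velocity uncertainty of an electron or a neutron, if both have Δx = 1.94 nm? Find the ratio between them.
The electron has the larger minimum velocity uncertainty, by a ratio of 1838.7.

For both particles, Δp_min = ℏ/(2Δx) = 2.718e-26 kg·m/s (same for both).

The velocity uncertainty is Δv = Δp/m:
- electron: Δv = 2.718e-26 / 9.109e-31 = 2.984e+04 m/s = 29.837 km/s
- neutron: Δv = 2.718e-26 / 1.675e-27 = 1.623e+01 m/s = 16.227 m/s

Ratio: 2.984e+04 / 1.623e+01 = 1838.7

The lighter particle has larger velocity uncertainty because Δv ∝ 1/m.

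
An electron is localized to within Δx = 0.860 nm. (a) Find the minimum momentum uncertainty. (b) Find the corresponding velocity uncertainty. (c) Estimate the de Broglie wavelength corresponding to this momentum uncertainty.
(a) Δp_min = 6.131 × 10^-26 kg·m/s
(b) Δv_min = 67.307 km/s
(c) λ_dB = 10.807 nm

Step-by-step:

(a) From the uncertainty principle:
Δp_min = ℏ/(2Δx) = (1.055e-34 J·s)/(2 × 8.600e-10 m) = 6.131e-26 kg·m/s

(b) The velocity uncertainty:
Δv = Δp/m = (6.131e-26 kg·m/s)/(9.109e-31 kg) = 6.731e+04 m/s = 67.307 km/s

(c) The de Broglie wavelength for this momentum:
λ = h/p = (6.626e-34 J·s)/(6.131e-26 kg·m/s) = 1.081e-08 m = 10.807 nm

Note: The de Broglie wavelength is comparable to the localization size, as expected from wave-particle duality.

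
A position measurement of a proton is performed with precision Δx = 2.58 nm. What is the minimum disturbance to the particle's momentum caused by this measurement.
2.044 × 10^-26 kg·m/s

The uncertainty principle implies that measuring position disturbs momentum:
ΔxΔp ≥ ℏ/2

When we measure position with precision Δx, we necessarily introduce a momentum uncertainty:
Δp ≥ ℏ/(2Δx)
Δp_min = (1.055e-34 J·s) / (2 × 2.580e-09 m)
Δp_min = 2.044e-26 kg·m/s

The more precisely we measure position, the greater the momentum disturbance.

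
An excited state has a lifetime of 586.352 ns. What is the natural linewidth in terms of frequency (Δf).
135.716 kHz

Using the energy-time uncertainty principle and E = hf:
ΔEΔt ≥ ℏ/2
hΔf·Δt ≥ ℏ/2

The minimum frequency uncertainty is:
Δf = ℏ/(2hτ) = 1/(4πτ)
Δf = 1/(4π × 5.864e-07 s)
Δf = 1.357e+05 Hz = 135.716 kHz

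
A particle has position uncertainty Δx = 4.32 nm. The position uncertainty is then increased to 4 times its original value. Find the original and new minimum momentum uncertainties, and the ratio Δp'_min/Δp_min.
Original Δp_min = 1.221 × 10^-26 kg·m/s; new Δp'_min = 3.051 × 10^-27 kg·m/s; ratio Δp'_min/Δp_min = 1/4.

From the uncertainty principle ΔxΔp ≥ ℏ/2, the minimum momentum uncertainty is Δp_min = ℏ/(2Δx).

Original (Δx = 4.32 nm = 4.320e-09 m):
Δp_min = (1.055e-34 J·s)/(2 × 4.320e-09 m) = 1.221e-26 kg·m/s

When Δx → 4Δx:
Δp'_min = ℏ/(2 × 4Δx) = (1/4) × ℏ/(2Δx) = (1/4) × Δp_min
Δp'_min = 1/4 × 1.221e-26 kg·m/s = 3.051e-27 kg·m/s

Since Δp_min ∝ 1/Δx, when Δx is increased to 4 times its original value, Δp_min decreases to 1/4 of its original value.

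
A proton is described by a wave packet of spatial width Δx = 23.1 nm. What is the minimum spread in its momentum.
2.283 × 10^-27 kg·m/s

For a wave packet, the spatial width Δx and momentum spread Δp are related by the uncertainty principle:
ΔxΔp ≥ ℏ/2

The minimum momentum spread is:
Δp_min = ℏ/(2Δx)
Δp_min = (1.055e-34 J·s) / (2 × 2.310e-08 m)
Δp_min = 2.283e-27 kg·m/s

A wave packet cannot have both a well-defined position and well-defined momentum.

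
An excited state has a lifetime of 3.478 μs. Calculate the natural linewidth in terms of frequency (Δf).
22.880 kHz

Using the energy-time uncertainty principle and E = hf:
ΔEΔt ≥ ℏ/2
hΔf·Δt ≥ ℏ/2

The minimum frequency uncertainty is:
Δf = ℏ/(2hτ) = 1/(4πτ)
Δf = 1/(4π × 3.478e-06 s)
Δf = 2.288e+04 Hz = 22.880 kHz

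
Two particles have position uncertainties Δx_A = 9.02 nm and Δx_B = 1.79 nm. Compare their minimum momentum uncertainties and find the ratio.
Particle B has the larger minimum momentum uncertainty, by a factor of 5.04.

For each particle, the minimum momentum uncertainty is Δp_min = ℏ/(2Δx):

Particle A: Δp_A = ℏ/(2×9.020e-09 m) = 5.846e-27 kg·m/s
Particle B: Δp_B = ℏ/(2×1.790e-09 m) = 2.946e-26 kg·m/s

Ratio: Δp_B/Δp_A = 5.04

Since Δp_min ∝ 1/Δx, the particle with smaller position uncertainty (B) has larger momentum uncertainty.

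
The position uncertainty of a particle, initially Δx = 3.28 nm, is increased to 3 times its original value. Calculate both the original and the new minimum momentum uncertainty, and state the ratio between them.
Original Δp_min = 1.608 × 10^-26 kg·m/s; new Δp'_min = 5.359 × 10^-27 kg·m/s; ratio Δp'_min/Δp_min = 1/3.

From the uncertainty principle ΔxΔp ≥ ℏ/2, the minimum momentum uncertainty is Δp_min = ℏ/(2Δx).

Original (Δx = 3.28 nm = 3.280e-09 m):
Δp_min = (1.055e-34 J·s)/(2 × 3.280e-09 m) = 1.608e-26 kg·m/s

When Δx → 3Δx:
Δp'_min = ℏ/(2 × 3Δx) = (1/3) × ℏ/(2Δx) = (1/3) × Δp_min
Δp'_min = 1/3 × 1.608e-26 kg·m/s = 5.359e-27 kg·m/s

Since Δp_min ∝ 1/Δx, when Δx is increased to 3 times its original value, Δp_min decreases to 1/3 of its original value.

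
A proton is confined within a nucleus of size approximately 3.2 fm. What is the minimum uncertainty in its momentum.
1.648 × 10^-20 kg·m/s

Using the Heisenberg uncertainty principle:
ΔxΔp ≥ ℏ/2

With Δx ≈ L = 3.200e-15 m (the confinement size):
Δp_min = ℏ/(2Δx)
Δp_min = (1.055e-34 J·s) / (2 × 3.200e-15 m)
Δp_min = 1.648e-20 kg·m/s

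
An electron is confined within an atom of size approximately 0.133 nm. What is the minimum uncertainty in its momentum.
3.965 × 10^-25 kg·m/s

Using the Heisenberg uncertainty principle:
ΔxΔp ≥ ℏ/2

With Δx ≈ L = 1.330e-10 m (the confinement size):
Δp_min = ℏ/(2Δx)
Δp_min = (1.055e-34 J·s) / (2 × 1.330e-10 m)
Δp_min = 3.965e-25 kg·m/s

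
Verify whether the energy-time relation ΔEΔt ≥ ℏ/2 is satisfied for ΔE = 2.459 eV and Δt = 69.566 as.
No, it violates the uncertainty relation.

Calculate the product ΔEΔt:
ΔE = 2.459 eV = 3.940e-19 J
ΔEΔt = (3.940e-19 J) × (6.957e-17 s)
ΔEΔt = 2.741e-35 J·s

Compare to the minimum allowed value ℏ/2:
ℏ/2 = 5.273e-35 J·s

Since ΔEΔt = 2.741e-35 J·s < 5.273e-35 J·s = ℏ/2,
this violates the uncertainty relation.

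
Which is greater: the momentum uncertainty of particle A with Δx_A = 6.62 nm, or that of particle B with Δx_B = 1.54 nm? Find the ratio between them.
Particle B has the larger minimum momentum uncertainty, by a factor of 4.30.

For each particle, the minimum momentum uncertainty is Δp_min = ℏ/(2Δx):

Particle A: Δp_A = ℏ/(2×6.620e-09 m) = 7.965e-27 kg·m/s
Particle B: Δp_B = ℏ/(2×1.540e-09 m) = 3.424e-26 kg·m/s

Ratio: Δp_B/Δp_A = 4.30

Since Δp_min ∝ 1/Δx, the particle with smaller position uncertainty (B) has larger momentum uncertainty.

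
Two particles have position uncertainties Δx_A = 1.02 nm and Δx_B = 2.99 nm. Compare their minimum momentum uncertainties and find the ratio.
Particle A has the larger minimum momentum uncertainty, by a factor of 2.93.

For each particle, the minimum momentum uncertainty is Δp_min = ℏ/(2Δx):

Particle A: Δp_A = ℏ/(2×1.020e-09 m) = 5.169e-26 kg·m/s
Particle B: Δp_B = ℏ/(2×2.990e-09 m) = 1.763e-26 kg·m/s

Ratio: Δp_A/Δp_B = 2.93

Since Δp_min ∝ 1/Δx, the particle with smaller position uncertainty (A) has larger momentum uncertainty.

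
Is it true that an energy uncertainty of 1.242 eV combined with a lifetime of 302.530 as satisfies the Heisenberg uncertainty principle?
Yes, it satisfies the uncertainty relation.

Calculate the product ΔEΔt:
ΔE = 1.242 eV = 1.990e-19 J
ΔEΔt = (1.990e-19 J) × (3.025e-16 s)
ΔEΔt = 6.020e-35 J·s

Compare to the minimum allowed value ℏ/2:
ℏ/2 = 5.273e-35 J·s

Since ΔEΔt = 6.020e-35 J·s ≥ 5.273e-35 J·s = ℏ/2,
this satisfies the uncertainty relation.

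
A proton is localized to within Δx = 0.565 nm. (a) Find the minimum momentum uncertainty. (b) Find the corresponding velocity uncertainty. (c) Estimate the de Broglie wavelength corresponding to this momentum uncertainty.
(a) Δp_min = 9.332 × 10^-26 kg·m/s
(b) Δv_min = 55.796 m/s
(c) λ_dB = 7.100 nm

Step-by-step:

(a) From the uncertainty principle:
Δp_min = ℏ/(2Δx) = (1.055e-34 J·s)/(2 × 5.650e-10 m) = 9.332e-26 kg·m/s

(b) The velocity uncertainty:
Δv = Δp/m = (9.332e-26 kg·m/s)/(1.673e-27 kg) = 5.580e+01 m/s = 55.796 m/s

(c) The de Broglie wavelength for this momentum:
λ = h/p = (6.626e-34 J·s)/(9.332e-26 kg·m/s) = 7.100e-09 m = 7.100 nm

Note: The de Broglie wavelength is comparable to the localization size, as expected from wave-particle duality.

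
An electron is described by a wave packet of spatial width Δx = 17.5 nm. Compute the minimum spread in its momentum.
3.013 × 10^-27 kg·m/s

For a wave packet, the spatial width Δx and momentum spread Δp are related by the uncertainty principle:
ΔxΔp ≥ ℏ/2

The minimum momentum spread is:
Δp_min = ℏ/(2Δx)
Δp_min = (1.055e-34 J·s) / (2 × 1.750e-08 m)
Δp_min = 3.013e-27 kg·m/s

A wave packet cannot have both a well-defined position and well-defined momentum.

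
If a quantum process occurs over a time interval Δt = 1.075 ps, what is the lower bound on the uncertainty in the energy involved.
306.145 μeV

Using the energy-time uncertainty principle:
ΔEΔt ≥ ℏ/2

The minimum uncertainty in energy is:
ΔE_min = ℏ/(2Δt)
ΔE_min = (1.055e-34 J·s) / (2 × 1.075e-12 s)
ΔE_min = 4.905e-23 J = 306.145 μeV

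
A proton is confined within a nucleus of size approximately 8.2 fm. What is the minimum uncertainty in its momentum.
6.430 × 10^-21 kg·m/s

Using the Heisenberg uncertainty principle:
ΔxΔp ≥ ℏ/2

With Δx ≈ L = 8.200e-15 m (the confinement size):
Δp_min = ℏ/(2Δx)
Δp_min = (1.055e-34 J·s) / (2 × 8.200e-15 m)
Δp_min = 6.430e-21 kg·m/s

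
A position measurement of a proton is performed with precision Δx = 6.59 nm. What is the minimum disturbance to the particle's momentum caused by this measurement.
8.001 × 10^-27 kg·m/s

The uncertainty principle implies that measuring position disturbs momentum:
ΔxΔp ≥ ℏ/2

When we measure position with precision Δx, we necessarily introduce a momentum uncertainty:
Δp ≥ ℏ/(2Δx)
Δp_min = (1.055e-34 J·s) / (2 × 6.590e-09 m)
Δp_min = 8.001e-27 kg·m/s

The more precisely we measure position, the greater the momentum disturbance.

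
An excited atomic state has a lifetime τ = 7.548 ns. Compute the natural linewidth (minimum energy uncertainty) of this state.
43.602 neV

Using the energy-time uncertainty principle:
ΔEΔt ≥ ℏ/2

The lifetime τ represents the time uncertainty Δt.
The natural linewidth (minimum energy uncertainty) is:

ΔE = ℏ/(2τ)
ΔE = (1.055e-34 J·s) / (2 × 7.548e-09 s)
ΔE = 6.986e-27 J = 43.602 neV

This natural linewidth limits the precision of spectroscopic measurements.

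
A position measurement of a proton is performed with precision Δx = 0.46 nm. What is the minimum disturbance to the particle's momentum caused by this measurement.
1.146 × 10^-25 kg·m/s

The uncertainty principle implies that measuring position disturbs momentum:
ΔxΔp ≥ ℏ/2

When we measure position with precision Δx, we necessarily introduce a momentum uncertainty:
Δp ≥ ℏ/(2Δx)
Δp_min = (1.055e-34 J·s) / (2 × 4.600e-10 m)
Δp_min = 1.146e-25 kg·m/s

The more precisely we measure position, the greater the momentum disturbance.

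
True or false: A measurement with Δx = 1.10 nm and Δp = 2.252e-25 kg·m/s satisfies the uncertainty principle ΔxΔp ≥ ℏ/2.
Yes, it satisfies the uncertainty principle.

Calculate the product ΔxΔp:
ΔxΔp = (1.100e-09 m) × (2.252e-25 kg·m/s)
ΔxΔp = 2.477e-34 J·s

Compare to the minimum allowed value ℏ/2:
ℏ/2 = 5.273e-35 J·s

Since ΔxΔp = 2.477e-34 J·s ≥ 5.273e-35 J·s = ℏ/2,
the measurement satisfies the uncertainty principle.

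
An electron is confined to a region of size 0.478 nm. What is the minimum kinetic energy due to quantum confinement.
41.688 meV

Using the uncertainty principle:

1. Position uncertainty: Δx ≈ 4.780e-10 m
2. Minimum momentum uncertainty: Δp = ℏ/(2Δx) = 1.103e-25 kg·m/s
3. Minimum kinetic energy:
   KE = (Δp)²/(2m) = (1.103e-25)²/(2 × 9.109e-31 kg)
   KE = 6.679e-21 J = 41.688 meV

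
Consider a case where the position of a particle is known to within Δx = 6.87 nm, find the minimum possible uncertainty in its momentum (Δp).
7.675 × 10^-27 kg·m/s

Using the Heisenberg uncertainty principle:
ΔxΔp ≥ ℏ/2

The minimum uncertainty in momentum is:
Δp_min = ℏ/(2Δx)
Δp_min = (1.055e-34 J·s) / (2 × 6.870e-09 m)
Δp_min = 7.675e-27 kg·m/s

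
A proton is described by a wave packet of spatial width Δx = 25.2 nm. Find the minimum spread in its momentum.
2.092 × 10^-27 kg·m/s

For a wave packet, the spatial width Δx and momentum spread Δp are related by the uncertainty principle:
ΔxΔp ≥ ℏ/2

The minimum momentum spread is:
Δp_min = ℏ/(2Δx)
Δp_min = (1.055e-34 J·s) / (2 × 2.520e-08 m)
Δp_min = 2.092e-27 kg·m/s

A wave packet cannot have both a well-defined position and well-defined momentum.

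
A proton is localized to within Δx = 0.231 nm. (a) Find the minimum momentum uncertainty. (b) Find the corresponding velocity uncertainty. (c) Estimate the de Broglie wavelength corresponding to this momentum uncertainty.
(a) Δp_min = 2.283 × 10^-25 kg·m/s
(b) Δv_min = 136.470 m/s
(c) λ_dB = 2.903 nm

Step-by-step:

(a) From the uncertainty principle:
Δp_min = ℏ/(2Δx) = (1.055e-34 J·s)/(2 × 2.310e-10 m) = 2.283e-25 kg·m/s

(b) The velocity uncertainty:
Δv = Δp/m = (2.283e-25 kg·m/s)/(1.673e-27 kg) = 1.365e+02 m/s = 136.470 m/s

(c) The de Broglie wavelength for this momentum:
λ = h/p = (6.626e-34 J·s)/(2.283e-25 kg·m/s) = 2.903e-09 m = 2.903 nm

Note: The de Broglie wavelength is comparable to the localization size, as expected from wave-particle duality.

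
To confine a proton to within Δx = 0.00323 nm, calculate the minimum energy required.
497.221 meV

Localizing a particle requires giving it sufficient momentum uncertainty:

1. From uncertainty principle: Δp ≥ ℏ/(2Δx)
   Δp_min = (1.055e-34 J·s) / (2 × 3.230e-12 m)
   Δp_min = 1.632e-23 kg·m/s

2. This momentum uncertainty corresponds to kinetic energy:
   KE ≈ (Δp)²/(2m) = (1.632e-23)²/(2 × 1.673e-27 kg)
   KE = 7.966e-20 J = 497.221 meV

Tighter localization requires more energy.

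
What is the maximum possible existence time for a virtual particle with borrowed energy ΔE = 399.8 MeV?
8.232 × 10^-25 s

Using the energy-time uncertainty principle:
ΔEΔt ≥ ℏ/2

For a virtual particle borrowing energy ΔE, the maximum lifetime is:
Δt_max = ℏ/(2ΔE)

Converting energy:
ΔE = 399.8 MeV = 6.406e-11 J

Δt_max = (1.055e-34 J·s) / (2 × 6.406e-11 J)
Δt_max = 8.232e-25 s = 8.232 × 10^-25 s

Virtual particles with higher borrowed energy exist for shorter times.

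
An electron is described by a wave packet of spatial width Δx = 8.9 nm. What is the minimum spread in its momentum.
5.925 × 10^-27 kg·m/s

For a wave packet, the spatial width Δx and momentum spread Δp are related by the uncertainty principle:
ΔxΔp ≥ ℏ/2

The minimum momentum spread is:
Δp_min = ℏ/(2Δx)
Δp_min = (1.055e-34 J·s) / (2 × 8.900e-09 m)
Δp_min = 5.925e-27 kg·m/s

A wave packet cannot have both a well-defined position and well-defined momentum.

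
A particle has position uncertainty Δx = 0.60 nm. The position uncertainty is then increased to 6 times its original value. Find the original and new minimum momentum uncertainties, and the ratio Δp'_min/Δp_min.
Original Δp_min = 8.788 × 10^-26 kg·m/s; new Δp'_min = 1.465 × 10^-26 kg·m/s; ratio Δp'_min/Δp_min = 1/6.

From the uncertainty principle ΔxΔp ≥ ℏ/2, the minimum momentum uncertainty is Δp_min = ℏ/(2Δx).

Original (Δx = 0.60 nm = 6.000e-10 m):
Δp_min = (1.055e-34 J·s)/(2 × 6.000e-10 m) = 8.788e-26 kg·m/s

When Δx → 6Δx:
Δp'_min = ℏ/(2 × 6Δx) = (1/6) × ℏ/(2Δx) = (1/6) × Δp_min
Δp'_min = 1/6 × 8.788e-26 kg·m/s = 1.465e-26 kg·m/s

Since Δp_min ∝ 1/Δx, when Δx is increased to 6 times its original value, Δp_min decreases to 1/6 of its original value.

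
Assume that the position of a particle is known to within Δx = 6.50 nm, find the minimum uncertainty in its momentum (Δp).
8.112 × 10^-27 kg·m/s

Using the Heisenberg uncertainty principle:
ΔxΔp ≥ ℏ/2

The minimum uncertainty in momentum is:
Δp_min = ℏ/(2Δx)
Δp_min = (1.055e-34 J·s) / (2 × 6.500e-09 m)
Δp_min = 8.112e-27 kg·m/s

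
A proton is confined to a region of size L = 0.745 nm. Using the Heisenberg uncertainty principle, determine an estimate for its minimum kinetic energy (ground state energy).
9.346 μeV

Using the uncertainty principle to estimate ground state energy:

1. The position uncertainty is approximately the confinement size:
   Δx ≈ L = 7.450e-10 m

2. From ΔxΔp ≥ ℏ/2, the minimum momentum uncertainty is:
   Δp ≈ ℏ/(2L) = 7.078e-26 kg·m/s

3. The kinetic energy is approximately:
   KE ≈ (Δp)²/(2m) = (7.078e-26)²/(2 × 1.673e-27 kg)
   KE ≈ 1.497e-24 J = 9.346 μeV

This is an order-of-magnitude estimate of the ground state energy.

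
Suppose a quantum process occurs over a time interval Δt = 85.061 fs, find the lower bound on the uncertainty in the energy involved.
3.869 meV

Using the energy-time uncertainty principle:
ΔEΔt ≥ ℏ/2

The minimum uncertainty in energy is:
ΔE_min = ℏ/(2Δt)
ΔE_min = (1.055e-34 J·s) / (2 × 8.506e-14 s)
ΔE_min = 6.199e-22 J = 3.869 meV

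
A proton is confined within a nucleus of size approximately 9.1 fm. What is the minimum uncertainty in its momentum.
5.794 × 10^-21 kg·m/s

Using the Heisenberg uncertainty principle:
ΔxΔp ≥ ℏ/2

With Δx ≈ L = 9.100e-15 m (the confinement size):
Δp_min = ℏ/(2Δx)
Δp_min = (1.055e-34 J·s) / (2 × 9.100e-15 m)
Δp_min = 5.794e-21 kg·m/s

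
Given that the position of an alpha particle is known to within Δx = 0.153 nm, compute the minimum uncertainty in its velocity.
51.866 m/s

Using the Heisenberg uncertainty principle and Δp = mΔv:
ΔxΔp ≥ ℏ/2
Δx(mΔv) ≥ ℏ/2

The minimum uncertainty in velocity is:
Δv_min = ℏ/(2mΔx)
Δv_min = (1.055e-34 J·s) / (2 × 6.645e-27 kg × 1.530e-10 m)
Δv_min = 5.187e+01 m/s = 51.866 m/s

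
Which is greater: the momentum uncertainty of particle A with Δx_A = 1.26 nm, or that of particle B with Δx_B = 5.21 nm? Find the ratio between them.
Particle A has the larger minimum momentum uncertainty, by a factor of 4.13.

For each particle, the minimum momentum uncertainty is Δp_min = ℏ/(2Δx):

Particle A: Δp_A = ℏ/(2×1.260e-09 m) = 4.185e-26 kg·m/s
Particle B: Δp_B = ℏ/(2×5.210e-09 m) = 1.012e-26 kg·m/s

Ratio: Δp_A/Δp_B = 4.13

Since Δp_min ∝ 1/Δx, the particle with smaller position uncertainty (A) has larger momentum uncertainty.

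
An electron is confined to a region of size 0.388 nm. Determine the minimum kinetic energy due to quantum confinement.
63.270 meV

Using the uncertainty principle:

1. Position uncertainty: Δx ≈ 3.880e-10 m
2. Minimum momentum uncertainty: Δp = ℏ/(2Δx) = 1.359e-25 kg·m/s
3. Minimum kinetic energy:
   KE = (Δp)²/(2m) = (1.359e-25)²/(2 × 9.109e-31 kg)
   KE = 1.014e-20 J = 63.270 meV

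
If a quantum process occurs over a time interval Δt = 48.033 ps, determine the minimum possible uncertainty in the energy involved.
6.852 μeV

Using the energy-time uncertainty principle:
ΔEΔt ≥ ℏ/2

The minimum uncertainty in energy is:
ΔE_min = ℏ/(2Δt)
ΔE_min = (1.055e-34 J·s) / (2 × 4.803e-11 s)
ΔE_min = 1.098e-24 J = 6.852 μeV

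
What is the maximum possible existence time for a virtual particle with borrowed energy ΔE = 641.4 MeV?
5.131 × 10^-25 s

Using the energy-time uncertainty principle:
ΔEΔt ≥ ℏ/2

For a virtual particle borrowing energy ΔE, the maximum lifetime is:
Δt_max = ℏ/(2ΔE)

Converting energy:
ΔE = 641.4 MeV = 1.028e-10 J

Δt_max = (1.055e-34 J·s) / (2 × 1.028e-10 J)
Δt_max = 5.131e-25 s = 5.131 × 10^-25 s

Virtual particles with higher borrowed energy exist for shorter times.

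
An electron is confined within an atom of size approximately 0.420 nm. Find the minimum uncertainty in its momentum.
1.255 × 10^-25 kg·m/s

Using the Heisenberg uncertainty principle:
ΔxΔp ≥ ℏ/2

With Δx ≈ L = 4.200e-10 m (the confinement size):
Δp_min = ℏ/(2Δx)
Δp_min = (1.055e-34 J·s) / (2 × 4.200e-10 m)
Δp_min = 1.255e-25 kg·m/s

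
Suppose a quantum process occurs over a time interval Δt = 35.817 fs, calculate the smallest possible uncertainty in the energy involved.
9.189 meV

Using the energy-time uncertainty principle:
ΔEΔt ≥ ℏ/2

The minimum uncertainty in energy is:
ΔE_min = ℏ/(2Δt)
ΔE_min = (1.055e-34 J·s) / (2 × 3.582e-14 s)
ΔE_min = 1.472e-21 J = 9.189 meV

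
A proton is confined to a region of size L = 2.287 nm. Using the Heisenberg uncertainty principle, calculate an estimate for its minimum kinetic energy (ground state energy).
991.795 neV

Using the uncertainty principle to estimate ground state energy:

1. The position uncertainty is approximately the confinement size:
   Δx ≈ L = 2.287e-09 m

2. From ΔxΔp ≥ ℏ/2, the minimum momentum uncertainty is:
   Δp ≈ ℏ/(2L) = 2.306e-26 kg·m/s

3. The kinetic energy is approximately:
   KE ≈ (Δp)²/(2m) = (2.306e-26)²/(2 × 1.673e-27 kg)
   KE ≈ 1.589e-25 J = 991.795 neV

This is an order-of-magnitude estimate of the ground state energy.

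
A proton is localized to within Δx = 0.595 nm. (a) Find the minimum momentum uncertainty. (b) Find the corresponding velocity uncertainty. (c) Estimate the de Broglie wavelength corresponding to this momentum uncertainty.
(a) Δp_min = 8.862 × 10^-26 kg·m/s
(b) Δv_min = 52.982 m/s
(c) λ_dB = 7.477 nm

Step-by-step:

(a) From the uncertainty principle:
Δp_min = ℏ/(2Δx) = (1.055e-34 J·s)/(2 × 5.950e-10 m) = 8.862e-26 kg·m/s

(b) The velocity uncertainty:
Δv = Δp/m = (8.862e-26 kg·m/s)/(1.673e-27 kg) = 5.298e+01 m/s = 52.982 m/s

(c) The de Broglie wavelength for this momentum:
λ = h/p = (6.626e-34 J·s)/(8.862e-26 kg·m/s) = 7.477e-09 m = 7.477 nm

Note: The de Broglie wavelength is comparable to the localization size, as expected from wave-particle duality.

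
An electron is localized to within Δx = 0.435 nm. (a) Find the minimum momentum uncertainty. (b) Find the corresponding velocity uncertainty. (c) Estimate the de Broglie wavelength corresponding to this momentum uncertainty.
(a) Δp_min = 1.212 × 10^-25 kg·m/s
(b) Δv_min = 133.066 km/s
(c) λ_dB = 5.466 nm

Step-by-step:

(a) From the uncertainty principle:
Δp_min = ℏ/(2Δx) = (1.055e-34 J·s)/(2 × 4.350e-10 m) = 1.212e-25 kg·m/s

(b) The velocity uncertainty:
Δv = Δp/m = (1.212e-25 kg·m/s)/(9.109e-31 kg) = 1.331e+05 m/s = 133.066 km/s

(c) The de Broglie wavelength for this momentum:
λ = h/p = (6.626e-34 J·s)/(1.212e-25 kg·m/s) = 5.466e-09 m = 5.466 nm

Note: The de Broglie wavelength is comparable to the localization size, as expected from wave-particle duality.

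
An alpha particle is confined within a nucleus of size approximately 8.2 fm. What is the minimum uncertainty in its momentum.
6.430 × 10^-21 kg·m/s

Using the Heisenberg uncertainty principle:
ΔxΔp ≥ ℏ/2

With Δx ≈ L = 8.200e-15 m (the confinement size):
Δp_min = ℏ/(2Δx)
Δp_min = (1.055e-34 J·s) / (2 × 8.200e-15 m)
Δp_min = 6.430e-21 kg·m/s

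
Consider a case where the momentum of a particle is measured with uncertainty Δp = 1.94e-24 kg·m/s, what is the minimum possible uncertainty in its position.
27.180 pm

Using the Heisenberg uncertainty principle:
ΔxΔp ≥ ℏ/2

The minimum uncertainty in position is:
Δx_min = ℏ/(2Δp)
Δx_min = (1.055e-34 J·s) / (2 × 1.940e-24 kg·m/s)
Δx_min = 2.718e-11 m = 27.180 pm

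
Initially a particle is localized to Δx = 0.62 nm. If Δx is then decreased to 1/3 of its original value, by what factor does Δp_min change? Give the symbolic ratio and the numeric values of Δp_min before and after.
Original Δp_min = 8.505 × 10^-26 kg·m/s; new Δp'_min = 2.551 × 10^-25 kg·m/s; ratio Δp'_min/Δp_min = 3.

From the uncertainty principle ΔxΔp ≥ ℏ/2, the minimum momentum uncertainty is Δp_min = ℏ/(2Δx).

Original (Δx = 0.62 nm = 6.200e-10 m):
Δp_min = (1.055e-34 J·s)/(2 × 6.200e-10 m) = 8.505e-26 kg·m/s

When Δx → (1/3)Δx:
Δp'_min = ℏ/(2 × (1/3)Δx) = 3 × ℏ/(2Δx) = 3 × Δp_min
Δp'_min = 3 × 8.505e-26 kg·m/s = 2.551e-25 kg·m/s

Since Δp_min ∝ 1/Δx, when Δx is decreased to 1/3 of its original value, Δp_min increases to 3 times its original value.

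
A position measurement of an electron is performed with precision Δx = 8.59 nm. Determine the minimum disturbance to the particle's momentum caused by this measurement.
6.138 × 10^-27 kg·m/s

The uncertainty principle implies that measuring position disturbs momentum:
ΔxΔp ≥ ℏ/2

When we measure position with precision Δx, we necessarily introduce a momentum uncertainty:
Δp ≥ ℏ/(2Δx)
Δp_min = (1.055e-34 J·s) / (2 × 8.590e-09 m)
Δp_min = 6.138e-27 kg·m/s

The more precisely we measure position, the greater the momentum disturbance.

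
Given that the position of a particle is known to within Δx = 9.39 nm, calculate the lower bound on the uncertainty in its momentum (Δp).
5.615 × 10^-27 kg·m/s

Using the Heisenberg uncertainty principle:
ΔxΔp ≥ ℏ/2

The minimum uncertainty in momentum is:
Δp_min = ℏ/(2Δx)
Δp_min = (1.055e-34 J·s) / (2 × 9.390e-09 m)
Δp_min = 5.615e-27 kg·m/s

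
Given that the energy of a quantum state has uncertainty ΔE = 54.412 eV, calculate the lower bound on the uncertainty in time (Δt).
6.048 as

Using the energy-time uncertainty principle:
ΔEΔt ≥ ℏ/2

The minimum uncertainty in time is:
Δt_min = ℏ/(2ΔE)
Δt_min = (1.055e-34 J·s) / (2 × 8.718e-18 J)
Δt_min = 6.048e-18 s = 6.048 as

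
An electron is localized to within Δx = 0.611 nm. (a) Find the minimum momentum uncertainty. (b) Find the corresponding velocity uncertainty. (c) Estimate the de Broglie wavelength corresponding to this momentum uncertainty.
(a) Δp_min = 8.630 × 10^-26 kg·m/s
(b) Δv_min = 94.736 km/s
(c) λ_dB = 7.678 nm

Step-by-step:

(a) From the uncertainty principle:
Δp_min = ℏ/(2Δx) = (1.055e-34 J·s)/(2 × 6.110e-10 m) = 8.630e-26 kg·m/s

(b) The velocity uncertainty:
Δv = Δp/m = (8.630e-26 kg·m/s)/(9.109e-31 kg) = 9.474e+04 m/s = 94.736 km/s

(c) The de Broglie wavelength for this momentum:
λ = h/p = (6.626e-34 J·s)/(8.630e-26 kg·m/s) = 7.678e-09 m = 7.678 nm

Note: The de Broglie wavelength is comparable to the localization size, as expected from wave-particle duality.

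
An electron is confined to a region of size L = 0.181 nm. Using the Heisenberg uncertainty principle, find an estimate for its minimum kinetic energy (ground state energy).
290.741 meV

Using the uncertainty principle to estimate ground state energy:

1. The position uncertainty is approximately the confinement size:
   Δx ≈ L = 1.810e-10 m

2. From ΔxΔp ≥ ℏ/2, the minimum momentum uncertainty is:
   Δp ≈ ℏ/(2L) = 2.913e-25 kg·m/s

3. The kinetic energy is approximately:
   KE ≈ (Δp)²/(2m) = (2.913e-25)²/(2 × 9.109e-31 kg)
   KE ≈ 4.658e-20 J = 290.741 meV

This is an order-of-magnitude estimate of the ground state energy.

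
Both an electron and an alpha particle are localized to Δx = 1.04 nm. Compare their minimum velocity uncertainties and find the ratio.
The electron has the larger minimum velocity uncertainty, by a ratio of 7294.3.

For both particles, Δp_min = ℏ/(2Δx) = 5.070e-26 kg·m/s (same for both).

The velocity uncertainty is Δv = Δp/m:
- electron: Δv = 5.070e-26 / 9.109e-31 = 5.566e+04 m/s = 55.658 km/s
- alpha particle: Δv = 5.070e-26 / 6.645e-27 = 7.630e+00 m/s = 7.630 m/s

Ratio: 5.566e+04 / 7.630e+00 = 7294.3

The lighter particle has larger velocity uncertainty because Δv ∝ 1/m.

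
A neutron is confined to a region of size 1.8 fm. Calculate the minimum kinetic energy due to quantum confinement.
1.599 MeV

Using the uncertainty principle:

1. Position uncertainty: Δx ≈ 1.800e-15 m
2. Minimum momentum uncertainty: Δp = ℏ/(2Δx) = 2.929e-20 kg·m/s
3. Minimum kinetic energy:
   KE = (Δp)²/(2m) = (2.929e-20)²/(2 × 1.675e-27 kg)
   KE = 2.562e-13 J = 1.599 MeV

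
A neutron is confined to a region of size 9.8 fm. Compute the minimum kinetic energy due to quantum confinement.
53.939 keV

Using the uncertainty principle:

1. Position uncertainty: Δx ≈ 9.800e-15 m
2. Minimum momentum uncertainty: Δp = ℏ/(2Δx) = 5.380e-21 kg·m/s
3. Minimum kinetic energy:
   KE = (Δp)²/(2m) = (5.380e-21)²/(2 × 1.675e-27 kg)
   KE = 8.642e-15 J = 53.939 keV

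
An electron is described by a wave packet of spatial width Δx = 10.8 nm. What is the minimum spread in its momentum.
4.882 × 10^-27 kg·m/s

For a wave packet, the spatial width Δx and momentum spread Δp are related by the uncertainty principle:
ΔxΔp ≥ ℏ/2

The minimum momentum spread is:
Δp_min = ℏ/(2Δx)
Δp_min = (1.055e-34 J·s) / (2 × 1.080e-08 m)
Δp_min = 4.882e-27 kg·m/s

A wave packet cannot have both a well-defined position and well-defined momentum.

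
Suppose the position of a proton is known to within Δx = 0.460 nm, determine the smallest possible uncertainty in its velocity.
68.532 m/s

Using the Heisenberg uncertainty principle and Δp = mΔv:
ΔxΔp ≥ ℏ/2
Δx(mΔv) ≥ ℏ/2

The minimum uncertainty in velocity is:
Δv_min = ℏ/(2mΔx)
Δv_min = (1.055e-34 J·s) / (2 × 1.673e-27 kg × 4.600e-10 m)
Δv_min = 6.853e+01 m/s = 68.532 m/s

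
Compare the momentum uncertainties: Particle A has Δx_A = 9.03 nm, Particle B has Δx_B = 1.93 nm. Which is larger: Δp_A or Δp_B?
Particle B has the larger minimum momentum uncertainty, by a factor of 4.68.

For each particle, the minimum momentum uncertainty is Δp_min = ℏ/(2Δx):

Particle A: Δp_A = ℏ/(2×9.030e-09 m) = 5.839e-27 kg·m/s
Particle B: Δp_B = ℏ/(2×1.930e-09 m) = 2.732e-26 kg·m/s

Ratio: Δp_B/Δp_A = 4.68

Since Δp_min ∝ 1/Δx, the particle with smaller position uncertainty (B) has larger momentum uncertainty.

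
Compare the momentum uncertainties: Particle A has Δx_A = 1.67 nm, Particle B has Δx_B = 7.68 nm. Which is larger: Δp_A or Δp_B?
Particle A has the larger minimum momentum uncertainty, by a factor of 4.60.

For each particle, the minimum momentum uncertainty is Δp_min = ℏ/(2Δx):

Particle A: Δp_A = ℏ/(2×1.670e-09 m) = 3.157e-26 kg·m/s
Particle B: Δp_B = ℏ/(2×7.680e-09 m) = 6.866e-27 kg·m/s

Ratio: Δp_A/Δp_B = 4.60

Since Δp_min ∝ 1/Δx, the particle with smaller position uncertainty (A) has larger momentum uncertainty.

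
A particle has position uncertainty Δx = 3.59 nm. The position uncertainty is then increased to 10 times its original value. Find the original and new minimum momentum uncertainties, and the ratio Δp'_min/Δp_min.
Original Δp_min = 1.469 × 10^-26 kg·m/s; new Δp'_min = 1.469 × 10^-27 kg·m/s; ratio Δp'_min/Δp_min = 1/10.

From the uncertainty principle ΔxΔp ≥ ℏ/2, the minimum momentum uncertainty is Δp_min = ℏ/(2Δx).

Original (Δx = 3.59 nm = 3.590e-09 m):
Δp_min = (1.055e-34 J·s)/(2 × 3.590e-09 m) = 1.469e-26 kg·m/s

When Δx → 10Δx:
Δp'_min = ℏ/(2 × 10Δx) = (1/10) × ℏ/(2Δx) = (1/10) × Δp_min
Δp'_min = 1/10 × 1.469e-26 kg·m/s = 1.469e-27 kg·m/s

Since Δp_min ∝ 1/Δx, when Δx is increased to 10 times its original value, Δp_min decreases to 1/10 of its original value.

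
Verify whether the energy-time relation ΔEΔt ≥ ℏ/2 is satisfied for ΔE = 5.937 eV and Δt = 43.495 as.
No, it violates the uncertainty relation.

Calculate the product ΔEΔt:
ΔE = 5.937 eV = 9.512e-19 J
ΔEΔt = (9.512e-19 J) × (4.349e-17 s)
ΔEΔt = 4.137e-35 J·s

Compare to the minimum allowed value ℏ/2:
ℏ/2 = 5.273e-35 J·s

Since ΔEΔt = 4.137e-35 J·s < 5.273e-35 J·s = ℏ/2,
this violates the uncertainty relation.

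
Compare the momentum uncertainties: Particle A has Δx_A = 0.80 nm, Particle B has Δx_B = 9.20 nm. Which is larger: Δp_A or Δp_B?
Particle A has the larger minimum momentum uncertainty, by a factor of 11.50.

For each particle, the minimum momentum uncertainty is Δp_min = ℏ/(2Δx):

Particle A: Δp_A = ℏ/(2×8.000e-10 m) = 6.591e-26 kg·m/s
Particle B: Δp_B = ℏ/(2×9.200e-09 m) = 5.731e-27 kg·m/s

Ratio: Δp_A/Δp_B = 11.50

Since Δp_min ∝ 1/Δx, the particle with smaller position uncertainty (A) has larger momentum uncertainty.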